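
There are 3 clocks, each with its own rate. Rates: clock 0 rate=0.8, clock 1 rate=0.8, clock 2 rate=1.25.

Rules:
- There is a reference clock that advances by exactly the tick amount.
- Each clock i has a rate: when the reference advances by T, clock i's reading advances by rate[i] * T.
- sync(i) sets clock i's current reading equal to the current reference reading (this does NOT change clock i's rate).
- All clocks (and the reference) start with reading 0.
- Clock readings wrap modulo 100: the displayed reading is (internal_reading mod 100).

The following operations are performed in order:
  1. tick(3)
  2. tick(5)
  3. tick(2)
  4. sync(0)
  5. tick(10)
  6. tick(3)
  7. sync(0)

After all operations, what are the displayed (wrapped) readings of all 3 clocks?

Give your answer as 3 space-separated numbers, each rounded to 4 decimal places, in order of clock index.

Answer: 23.0000 18.4000 28.7500

Derivation:
After op 1 tick(3): ref=3.0000 raw=[2.4000 2.4000 3.7500]
After op 2 tick(5): ref=8.0000 raw=[6.4000 6.4000 10.0000]
After op 3 tick(2): ref=10.0000 raw=[8.0000 8.0000 12.5000]
After op 4 sync(0): ref=10.0000 raw=[10.0000 8.0000 12.5000]
After op 5 tick(10): ref=20.0000 raw=[18.0000 16.0000 25.0000]
After op 6 tick(3): ref=23.0000 raw=[20.4000 18.4000 28.7500]
After op 7 sync(0): ref=23.0000 raw=[23.0000 18.4000 28.7500]
Wrap final raw readings (mod 100): 23.0000 mod 100 = 23.0000; 18.4000 mod 100 = 18.4000; 28.7500 mod 100 = 28.7500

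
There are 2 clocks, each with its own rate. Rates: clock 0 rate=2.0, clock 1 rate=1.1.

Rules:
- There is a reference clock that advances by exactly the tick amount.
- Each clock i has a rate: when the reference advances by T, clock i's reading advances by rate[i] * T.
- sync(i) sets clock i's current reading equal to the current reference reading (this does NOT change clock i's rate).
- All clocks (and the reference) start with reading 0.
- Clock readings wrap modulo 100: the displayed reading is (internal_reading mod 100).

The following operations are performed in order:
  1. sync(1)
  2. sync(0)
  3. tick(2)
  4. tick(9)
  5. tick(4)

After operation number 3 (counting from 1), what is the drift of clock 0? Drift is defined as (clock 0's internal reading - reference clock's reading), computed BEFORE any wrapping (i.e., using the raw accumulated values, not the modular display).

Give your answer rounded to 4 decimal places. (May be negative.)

Answer: 2.0000

Derivation:
After op 1 sync(1): ref=0.0000 raw=[0.0000 0.0000]
After op 2 sync(0): ref=0.0000 raw=[0.0000 0.0000]
After op 3 tick(2): ref=2.0000 raw=[4.0000 2.2000]
Drift of clock 0 after op 3: 4.0000 - 2.0000 = 2.0000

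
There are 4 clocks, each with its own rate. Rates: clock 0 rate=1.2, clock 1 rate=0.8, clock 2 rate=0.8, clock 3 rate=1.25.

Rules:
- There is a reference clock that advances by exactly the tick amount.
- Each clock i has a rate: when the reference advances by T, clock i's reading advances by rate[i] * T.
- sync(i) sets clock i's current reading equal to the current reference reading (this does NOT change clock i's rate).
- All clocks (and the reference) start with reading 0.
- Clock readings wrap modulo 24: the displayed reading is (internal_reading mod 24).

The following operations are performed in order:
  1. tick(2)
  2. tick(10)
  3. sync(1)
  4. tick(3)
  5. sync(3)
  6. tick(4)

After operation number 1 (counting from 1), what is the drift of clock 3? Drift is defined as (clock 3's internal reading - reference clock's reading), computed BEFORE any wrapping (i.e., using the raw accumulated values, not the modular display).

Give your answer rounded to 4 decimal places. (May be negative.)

After op 1 tick(2): ref=2.0000 raw=[2.4000 1.6000 1.6000 2.5000]
Drift of clock 3 after op 1: 2.5000 - 2.0000 = 0.5000

Answer: 0.5000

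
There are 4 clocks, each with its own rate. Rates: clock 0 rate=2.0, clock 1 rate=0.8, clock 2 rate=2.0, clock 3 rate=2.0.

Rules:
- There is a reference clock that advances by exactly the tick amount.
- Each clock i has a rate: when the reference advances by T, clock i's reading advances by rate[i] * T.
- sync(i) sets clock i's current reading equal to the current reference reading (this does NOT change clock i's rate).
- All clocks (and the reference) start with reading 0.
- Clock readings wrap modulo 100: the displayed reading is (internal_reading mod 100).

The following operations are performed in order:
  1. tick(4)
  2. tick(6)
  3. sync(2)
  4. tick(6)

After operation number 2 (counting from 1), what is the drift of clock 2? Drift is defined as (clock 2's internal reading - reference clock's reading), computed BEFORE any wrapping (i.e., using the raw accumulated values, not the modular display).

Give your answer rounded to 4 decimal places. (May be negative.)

Answer: 10.0000

Derivation:
After op 1 tick(4): ref=4.0000 raw=[8.0000 3.2000 8.0000 8.0000]
After op 2 tick(6): ref=10.0000 raw=[20.0000 8.0000 20.0000 20.0000]
Drift of clock 2 after op 2: 20.0000 - 10.0000 = 10.0000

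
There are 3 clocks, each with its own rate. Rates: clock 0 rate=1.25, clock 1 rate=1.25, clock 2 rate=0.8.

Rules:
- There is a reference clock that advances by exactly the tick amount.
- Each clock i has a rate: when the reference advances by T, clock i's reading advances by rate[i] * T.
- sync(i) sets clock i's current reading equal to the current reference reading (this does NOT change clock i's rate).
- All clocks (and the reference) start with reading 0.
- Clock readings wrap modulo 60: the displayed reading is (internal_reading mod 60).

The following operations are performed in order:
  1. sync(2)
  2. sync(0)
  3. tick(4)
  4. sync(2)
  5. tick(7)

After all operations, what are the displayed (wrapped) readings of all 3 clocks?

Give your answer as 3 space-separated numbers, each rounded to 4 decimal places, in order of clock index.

Answer: 13.7500 13.7500 9.6000

Derivation:
After op 1 sync(2): ref=0.0000 raw=[0.0000 0.0000 0.0000]
After op 2 sync(0): ref=0.0000 raw=[0.0000 0.0000 0.0000]
After op 3 tick(4): ref=4.0000 raw=[5.0000 5.0000 3.2000]
After op 4 sync(2): ref=4.0000 raw=[5.0000 5.0000 4.0000]
After op 5 tick(7): ref=11.0000 raw=[13.7500 13.7500 9.6000]
Wrap final raw readings (mod 60): 13.7500 mod 60 = 13.7500; 13.7500 mod 60 = 13.7500; 9.6000 mod 60 = 9.6000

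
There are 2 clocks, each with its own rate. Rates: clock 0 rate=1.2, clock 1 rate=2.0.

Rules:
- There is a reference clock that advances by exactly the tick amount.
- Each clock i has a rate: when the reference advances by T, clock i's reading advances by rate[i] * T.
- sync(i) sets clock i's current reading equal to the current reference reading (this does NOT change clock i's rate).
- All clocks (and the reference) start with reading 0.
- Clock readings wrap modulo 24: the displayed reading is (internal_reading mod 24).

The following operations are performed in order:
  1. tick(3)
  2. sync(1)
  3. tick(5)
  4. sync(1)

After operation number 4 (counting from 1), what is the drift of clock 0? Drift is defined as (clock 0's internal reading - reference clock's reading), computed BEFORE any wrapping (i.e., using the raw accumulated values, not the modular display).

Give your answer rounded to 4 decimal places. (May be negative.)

Answer: 1.6000

Derivation:
After op 1 tick(3): ref=3.0000 raw=[3.6000 6.0000]
After op 2 sync(1): ref=3.0000 raw=[3.6000 3.0000]
After op 3 tick(5): ref=8.0000 raw=[9.6000 13.0000]
After op 4 sync(1): ref=8.0000 raw=[9.6000 8.0000]
Drift of clock 0 after op 4: 9.6000 - 8.0000 = 1.6000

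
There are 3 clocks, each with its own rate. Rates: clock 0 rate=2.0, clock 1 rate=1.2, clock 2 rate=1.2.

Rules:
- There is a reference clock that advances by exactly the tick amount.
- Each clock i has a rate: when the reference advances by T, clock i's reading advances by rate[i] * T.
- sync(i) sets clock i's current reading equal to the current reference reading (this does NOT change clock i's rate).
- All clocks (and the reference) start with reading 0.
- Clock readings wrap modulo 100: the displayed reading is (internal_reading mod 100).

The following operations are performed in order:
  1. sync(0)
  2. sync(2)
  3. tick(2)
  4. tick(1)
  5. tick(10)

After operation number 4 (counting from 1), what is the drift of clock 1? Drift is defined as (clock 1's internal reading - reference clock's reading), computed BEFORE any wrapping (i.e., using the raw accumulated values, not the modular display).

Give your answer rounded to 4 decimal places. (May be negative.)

Answer: 0.6000

Derivation:
After op 1 sync(0): ref=0.0000 raw=[0.0000 0.0000 0.0000]
After op 2 sync(2): ref=0.0000 raw=[0.0000 0.0000 0.0000]
After op 3 tick(2): ref=2.0000 raw=[4.0000 2.4000 2.4000]
After op 4 tick(1): ref=3.0000 raw=[6.0000 3.6000 3.6000]
Drift of clock 1 after op 4: 3.6000 - 3.0000 = 0.6000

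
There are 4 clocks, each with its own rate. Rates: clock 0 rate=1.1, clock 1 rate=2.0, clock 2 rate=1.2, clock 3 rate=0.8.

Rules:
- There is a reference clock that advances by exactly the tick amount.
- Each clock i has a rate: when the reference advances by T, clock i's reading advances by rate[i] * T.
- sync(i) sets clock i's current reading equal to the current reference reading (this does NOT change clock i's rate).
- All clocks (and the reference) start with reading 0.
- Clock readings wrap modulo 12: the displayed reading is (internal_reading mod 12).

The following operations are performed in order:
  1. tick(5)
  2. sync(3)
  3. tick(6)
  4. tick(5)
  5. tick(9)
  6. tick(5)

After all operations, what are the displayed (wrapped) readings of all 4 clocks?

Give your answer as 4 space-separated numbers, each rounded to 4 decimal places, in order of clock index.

After op 1 tick(5): ref=5.0000 raw=[5.5000 10.0000 6.0000 4.0000]
After op 2 sync(3): ref=5.0000 raw=[5.5000 10.0000 6.0000 5.0000]
After op 3 tick(6): ref=11.0000 raw=[12.1000 22.0000 13.2000 9.8000]
After op 4 tick(5): ref=16.0000 raw=[17.6000 32.0000 19.2000 13.8000]
After op 5 tick(9): ref=25.0000 raw=[27.5000 50.0000 30.0000 21.0000]
After op 6 tick(5): ref=30.0000 raw=[33.0000 60.0000 36.0000 25.0000]
Wrap final raw readings (mod 12): 33.0000 mod 12 = 9.0000; 60.0000 mod 12 = 0.0000; 36.0000 mod 12 = 0.0000; 25.0000 mod 12 = 1.0000

Answer: 9.0000 0.0000 0.0000 1.0000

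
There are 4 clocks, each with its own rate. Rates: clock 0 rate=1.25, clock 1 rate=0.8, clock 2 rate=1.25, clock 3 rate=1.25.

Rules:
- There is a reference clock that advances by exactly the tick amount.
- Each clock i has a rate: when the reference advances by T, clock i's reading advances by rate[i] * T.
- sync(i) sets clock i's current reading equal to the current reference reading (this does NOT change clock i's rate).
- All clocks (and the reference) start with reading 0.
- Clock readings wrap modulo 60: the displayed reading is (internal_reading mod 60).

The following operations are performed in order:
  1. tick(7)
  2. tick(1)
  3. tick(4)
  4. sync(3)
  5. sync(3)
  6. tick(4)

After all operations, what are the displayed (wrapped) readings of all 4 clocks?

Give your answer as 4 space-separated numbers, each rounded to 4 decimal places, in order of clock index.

After op 1 tick(7): ref=7.0000 raw=[8.7500 5.6000 8.7500 8.7500]
After op 2 tick(1): ref=8.0000 raw=[10.0000 6.4000 10.0000 10.0000]
After op 3 tick(4): ref=12.0000 raw=[15.0000 9.6000 15.0000 15.0000]
After op 4 sync(3): ref=12.0000 raw=[15.0000 9.6000 15.0000 12.0000]
After op 5 sync(3): ref=12.0000 raw=[15.0000 9.6000 15.0000 12.0000]
After op 6 tick(4): ref=16.0000 raw=[20.0000 12.8000 20.0000 17.0000]
Wrap final raw readings (mod 60): 20.0000 mod 60 = 20.0000; 12.8000 mod 60 = 12.8000; 20.0000 mod 60 = 20.0000; 17.0000 mod 60 = 17.0000

Answer: 20.0000 12.8000 20.0000 17.0000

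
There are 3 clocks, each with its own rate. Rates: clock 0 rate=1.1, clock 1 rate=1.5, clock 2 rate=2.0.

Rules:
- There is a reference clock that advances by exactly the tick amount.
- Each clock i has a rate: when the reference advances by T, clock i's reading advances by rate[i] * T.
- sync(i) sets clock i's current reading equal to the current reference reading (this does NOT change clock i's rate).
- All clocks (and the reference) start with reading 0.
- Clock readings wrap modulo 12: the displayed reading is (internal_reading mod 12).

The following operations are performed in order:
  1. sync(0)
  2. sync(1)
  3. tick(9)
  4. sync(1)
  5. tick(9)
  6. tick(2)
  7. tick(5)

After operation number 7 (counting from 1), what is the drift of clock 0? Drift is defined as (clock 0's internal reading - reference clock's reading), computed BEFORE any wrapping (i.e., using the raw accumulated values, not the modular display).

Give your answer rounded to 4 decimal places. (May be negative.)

After op 1 sync(0): ref=0.0000 raw=[0.0000 0.0000 0.0000]
After op 2 sync(1): ref=0.0000 raw=[0.0000 0.0000 0.0000]
After op 3 tick(9): ref=9.0000 raw=[9.9000 13.5000 18.0000]
After op 4 sync(1): ref=9.0000 raw=[9.9000 9.0000 18.0000]
After op 5 tick(9): ref=18.0000 raw=[19.8000 22.5000 36.0000]
After op 6 tick(2): ref=20.0000 raw=[22.0000 25.5000 40.0000]
After op 7 tick(5): ref=25.0000 raw=[27.5000 33.0000 50.0000]
Drift of clock 0 after op 7: 27.5000 - 25.0000 = 2.5000

Answer: 2.5000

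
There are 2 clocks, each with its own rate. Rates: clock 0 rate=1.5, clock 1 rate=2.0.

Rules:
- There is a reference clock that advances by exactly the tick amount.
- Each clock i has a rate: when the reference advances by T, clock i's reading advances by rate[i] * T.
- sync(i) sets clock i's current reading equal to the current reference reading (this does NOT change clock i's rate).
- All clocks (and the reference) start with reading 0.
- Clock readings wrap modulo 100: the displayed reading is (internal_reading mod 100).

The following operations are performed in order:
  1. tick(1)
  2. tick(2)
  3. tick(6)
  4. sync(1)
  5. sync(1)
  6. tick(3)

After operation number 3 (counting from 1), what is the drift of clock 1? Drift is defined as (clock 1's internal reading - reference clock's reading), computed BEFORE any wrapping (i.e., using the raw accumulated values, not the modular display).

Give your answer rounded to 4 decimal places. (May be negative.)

After op 1 tick(1): ref=1.0000 raw=[1.5000 2.0000]
After op 2 tick(2): ref=3.0000 raw=[4.5000 6.0000]
After op 3 tick(6): ref=9.0000 raw=[13.5000 18.0000]
Drift of clock 1 after op 3: 18.0000 - 9.0000 = 9.0000

Answer: 9.0000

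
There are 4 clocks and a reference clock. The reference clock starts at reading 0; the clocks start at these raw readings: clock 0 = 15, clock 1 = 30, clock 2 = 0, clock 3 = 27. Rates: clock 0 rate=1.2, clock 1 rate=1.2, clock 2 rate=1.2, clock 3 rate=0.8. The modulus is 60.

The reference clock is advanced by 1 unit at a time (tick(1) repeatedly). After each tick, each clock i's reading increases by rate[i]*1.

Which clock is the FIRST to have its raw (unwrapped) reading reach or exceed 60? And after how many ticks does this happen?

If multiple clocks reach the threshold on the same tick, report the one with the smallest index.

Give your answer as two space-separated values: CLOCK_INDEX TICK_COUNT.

clock 0: start=15, rate=1.2, needs 60-15 = 45; ticks = ceil(45/1.2) = ceil(37.5000) = 38; reading at tick 38 = 15 + 1.2*38 = 60.6000
clock 1: start=30, rate=1.2, needs 60-30 = 30; ticks = ceil(30/1.2) = ceil(25.0000) = 25; reading at tick 25 = 30 + 1.2*25 = 60.0000
clock 2: start=0, rate=1.2, needs 60-0 = 60; ticks = ceil(60/1.2) = ceil(50.0000) = 50; reading at tick 50 = 0 + 1.2*50 = 60.0000
clock 3: start=27, rate=0.8, needs 60-27 = 33; ticks = ceil(33/0.8) = ceil(41.2500) = 42; reading at tick 42 = 27 + 0.8*42 = 60.6000
Minimum tick count = 25; winners = [1]; smallest index = 1

Answer: 1 25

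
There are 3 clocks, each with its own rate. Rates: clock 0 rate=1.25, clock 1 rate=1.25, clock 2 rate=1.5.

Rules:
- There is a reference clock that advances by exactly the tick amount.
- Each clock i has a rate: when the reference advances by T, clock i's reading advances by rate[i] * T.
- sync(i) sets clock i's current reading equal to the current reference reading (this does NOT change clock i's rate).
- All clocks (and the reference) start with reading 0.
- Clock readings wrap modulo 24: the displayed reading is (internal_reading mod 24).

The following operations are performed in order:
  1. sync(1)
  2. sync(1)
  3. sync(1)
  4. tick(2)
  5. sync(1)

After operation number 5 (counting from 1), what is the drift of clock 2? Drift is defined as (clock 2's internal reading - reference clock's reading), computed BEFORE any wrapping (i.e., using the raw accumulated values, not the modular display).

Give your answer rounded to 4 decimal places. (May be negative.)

After op 1 sync(1): ref=0.0000 raw=[0.0000 0.0000 0.0000]
After op 2 sync(1): ref=0.0000 raw=[0.0000 0.0000 0.0000]
After op 3 sync(1): ref=0.0000 raw=[0.0000 0.0000 0.0000]
After op 4 tick(2): ref=2.0000 raw=[2.5000 2.5000 3.0000]
After op 5 sync(1): ref=2.0000 raw=[2.5000 2.0000 3.0000]
Drift of clock 2 after op 5: 3.0000 - 2.0000 = 1.0000

Answer: 1.0000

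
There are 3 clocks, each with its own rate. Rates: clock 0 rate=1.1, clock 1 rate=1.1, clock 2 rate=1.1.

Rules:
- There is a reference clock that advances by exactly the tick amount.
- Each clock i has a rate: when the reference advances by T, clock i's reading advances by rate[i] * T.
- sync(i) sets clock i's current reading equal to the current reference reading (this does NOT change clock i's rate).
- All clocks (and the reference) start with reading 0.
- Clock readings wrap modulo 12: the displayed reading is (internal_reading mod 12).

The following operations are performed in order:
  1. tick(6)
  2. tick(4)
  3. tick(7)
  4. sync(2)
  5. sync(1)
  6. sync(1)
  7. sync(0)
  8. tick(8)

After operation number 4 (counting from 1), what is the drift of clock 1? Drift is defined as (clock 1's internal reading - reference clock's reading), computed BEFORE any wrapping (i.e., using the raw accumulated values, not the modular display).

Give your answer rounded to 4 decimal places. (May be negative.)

Answer: 1.7000

Derivation:
After op 1 tick(6): ref=6.0000 raw=[6.6000 6.6000 6.6000]
After op 2 tick(4): ref=10.0000 raw=[11.0000 11.0000 11.0000]
After op 3 tick(7): ref=17.0000 raw=[18.7000 18.7000 18.7000]
After op 4 sync(2): ref=17.0000 raw=[18.7000 18.7000 17.0000]
Drift of clock 1 after op 4: 18.7000 - 17.0000 = 1.7000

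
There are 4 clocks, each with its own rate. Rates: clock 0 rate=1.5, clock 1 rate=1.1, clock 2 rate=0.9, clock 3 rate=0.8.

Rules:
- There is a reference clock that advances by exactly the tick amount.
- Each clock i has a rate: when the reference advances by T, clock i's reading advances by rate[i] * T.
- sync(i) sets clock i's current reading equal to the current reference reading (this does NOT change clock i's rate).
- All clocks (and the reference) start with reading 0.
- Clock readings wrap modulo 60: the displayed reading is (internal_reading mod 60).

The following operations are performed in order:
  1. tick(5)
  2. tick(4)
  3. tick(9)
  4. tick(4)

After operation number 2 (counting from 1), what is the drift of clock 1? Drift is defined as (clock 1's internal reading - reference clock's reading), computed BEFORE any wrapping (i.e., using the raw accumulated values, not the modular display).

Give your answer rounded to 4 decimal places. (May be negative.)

After op 1 tick(5): ref=5.0000 raw=[7.5000 5.5000 4.5000 4.0000]
After op 2 tick(4): ref=9.0000 raw=[13.5000 9.9000 8.1000 7.2000]
Drift of clock 1 after op 2: 9.9000 - 9.0000 = 0.9000

Answer: 0.9000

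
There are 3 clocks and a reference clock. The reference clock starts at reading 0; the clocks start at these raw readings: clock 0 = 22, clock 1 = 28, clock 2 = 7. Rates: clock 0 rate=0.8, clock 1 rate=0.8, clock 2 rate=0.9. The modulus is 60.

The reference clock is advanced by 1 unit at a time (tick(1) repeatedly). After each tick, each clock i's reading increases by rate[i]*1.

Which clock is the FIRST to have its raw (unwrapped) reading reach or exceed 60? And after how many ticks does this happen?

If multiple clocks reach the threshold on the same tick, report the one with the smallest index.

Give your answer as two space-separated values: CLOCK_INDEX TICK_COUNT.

Answer: 1 40

Derivation:
clock 0: start=22, rate=0.8, needs 60-22 = 38; ticks = ceil(38/0.8) = ceil(47.5000) = 48; reading at tick 48 = 22 + 0.8*48 = 60.4000
clock 1: start=28, rate=0.8, needs 60-28 = 32; ticks = ceil(32/0.8) = ceil(40.0000) = 40; reading at tick 40 = 28 + 0.8*40 = 60.0000
clock 2: start=7, rate=0.9, needs 60-7 = 53; ticks = ceil(53/0.9) = ceil(58.8889) = 59; reading at tick 59 = 7 + 0.9*59 = 60.1000
Minimum tick count = 40; winners = [1]; smallest index = 1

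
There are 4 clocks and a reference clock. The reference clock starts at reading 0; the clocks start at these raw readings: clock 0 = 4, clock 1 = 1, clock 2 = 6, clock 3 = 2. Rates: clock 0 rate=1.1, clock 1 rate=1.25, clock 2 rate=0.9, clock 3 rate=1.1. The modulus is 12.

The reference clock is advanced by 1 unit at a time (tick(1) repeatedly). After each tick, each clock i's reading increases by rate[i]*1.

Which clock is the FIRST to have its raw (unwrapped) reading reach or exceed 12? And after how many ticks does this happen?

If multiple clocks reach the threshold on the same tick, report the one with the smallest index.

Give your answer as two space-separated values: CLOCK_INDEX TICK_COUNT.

clock 0: start=4, rate=1.1, needs 12-4 = 8; ticks = ceil(8/1.1) = ceil(7.2727) = 8; reading at tick 8 = 4 + 1.1*8 = 12.8000
clock 1: start=1, rate=1.25, needs 12-1 = 11; ticks = ceil(11/1.25) = ceil(8.8000) = 9; reading at tick 9 = 1 + 1.25*9 = 12.2500
clock 2: start=6, rate=0.9, needs 12-6 = 6; ticks = ceil(6/0.9) = ceil(6.6667) = 7; reading at tick 7 = 6 + 0.9*7 = 12.3000
clock 3: start=2, rate=1.1, needs 12-2 = 10; ticks = ceil(10/1.1) = ceil(9.0909) = 10; reading at tick 10 = 2 + 1.1*10 = 13.0000
Minimum tick count = 7; winners = [2]; smallest index = 2

Answer: 2 7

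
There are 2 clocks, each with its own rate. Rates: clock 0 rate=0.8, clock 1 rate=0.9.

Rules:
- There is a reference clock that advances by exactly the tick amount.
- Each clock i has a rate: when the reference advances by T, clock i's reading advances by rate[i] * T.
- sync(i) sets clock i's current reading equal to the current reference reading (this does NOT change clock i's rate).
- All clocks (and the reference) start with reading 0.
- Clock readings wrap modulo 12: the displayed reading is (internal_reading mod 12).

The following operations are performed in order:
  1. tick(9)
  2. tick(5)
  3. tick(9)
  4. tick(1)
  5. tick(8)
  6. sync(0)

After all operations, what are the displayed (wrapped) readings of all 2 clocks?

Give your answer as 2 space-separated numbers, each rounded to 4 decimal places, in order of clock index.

Answer: 8.0000 4.8000

Derivation:
After op 1 tick(9): ref=9.0000 raw=[7.2000 8.1000]
After op 2 tick(5): ref=14.0000 raw=[11.2000 12.6000]
After op 3 tick(9): ref=23.0000 raw=[18.4000 20.7000]
After op 4 tick(1): ref=24.0000 raw=[19.2000 21.6000]
After op 5 tick(8): ref=32.0000 raw=[25.6000 28.8000]
After op 6 sync(0): ref=32.0000 raw=[32.0000 28.8000]
Wrap final raw readings (mod 12): 32.0000 mod 12 = 8.0000; 28.8000 mod 12 = 4.8000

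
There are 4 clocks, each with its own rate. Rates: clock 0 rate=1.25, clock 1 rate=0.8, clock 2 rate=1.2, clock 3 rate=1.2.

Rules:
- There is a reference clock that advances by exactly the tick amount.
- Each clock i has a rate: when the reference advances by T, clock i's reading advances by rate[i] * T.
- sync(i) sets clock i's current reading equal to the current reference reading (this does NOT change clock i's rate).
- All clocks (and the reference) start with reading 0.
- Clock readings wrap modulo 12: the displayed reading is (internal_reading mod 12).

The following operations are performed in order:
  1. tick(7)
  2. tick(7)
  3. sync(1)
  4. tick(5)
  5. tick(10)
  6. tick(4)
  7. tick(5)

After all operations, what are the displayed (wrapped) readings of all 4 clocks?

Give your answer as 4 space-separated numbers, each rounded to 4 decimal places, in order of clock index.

After op 1 tick(7): ref=7.0000 raw=[8.7500 5.6000 8.4000 8.4000]
After op 2 tick(7): ref=14.0000 raw=[17.5000 11.2000 16.8000 16.8000]
After op 3 sync(1): ref=14.0000 raw=[17.5000 14.0000 16.8000 16.8000]
After op 4 tick(5): ref=19.0000 raw=[23.7500 18.0000 22.8000 22.8000]
After op 5 tick(10): ref=29.0000 raw=[36.2500 26.0000 34.8000 34.8000]
After op 6 tick(4): ref=33.0000 raw=[41.2500 29.2000 39.6000 39.6000]
After op 7 tick(5): ref=38.0000 raw=[47.5000 33.2000 45.6000 45.6000]
Wrap final raw readings (mod 12): 47.5000 mod 12 = 11.5000; 33.2000 mod 12 = 9.2000; 45.6000 mod 12 = 9.6000; 45.6000 mod 12 = 9.6000

Answer: 11.5000 9.2000 9.6000 9.6000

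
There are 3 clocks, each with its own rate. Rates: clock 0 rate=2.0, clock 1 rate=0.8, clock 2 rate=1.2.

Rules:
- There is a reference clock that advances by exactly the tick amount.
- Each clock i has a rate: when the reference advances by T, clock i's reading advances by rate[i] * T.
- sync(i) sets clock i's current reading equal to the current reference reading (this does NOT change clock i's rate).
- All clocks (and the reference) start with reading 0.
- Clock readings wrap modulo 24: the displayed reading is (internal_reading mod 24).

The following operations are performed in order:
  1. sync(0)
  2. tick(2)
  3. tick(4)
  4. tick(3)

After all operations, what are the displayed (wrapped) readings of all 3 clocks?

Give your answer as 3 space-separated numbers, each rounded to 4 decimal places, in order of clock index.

Answer: 18.0000 7.2000 10.8000

Derivation:
After op 1 sync(0): ref=0.0000 raw=[0.0000 0.0000 0.0000]
After op 2 tick(2): ref=2.0000 raw=[4.0000 1.6000 2.4000]
After op 3 tick(4): ref=6.0000 raw=[12.0000 4.8000 7.2000]
After op 4 tick(3): ref=9.0000 raw=[18.0000 7.2000 10.8000]
Wrap final raw readings (mod 24): 18.0000 mod 24 = 18.0000; 7.2000 mod 24 = 7.2000; 10.8000 mod 24 = 10.8000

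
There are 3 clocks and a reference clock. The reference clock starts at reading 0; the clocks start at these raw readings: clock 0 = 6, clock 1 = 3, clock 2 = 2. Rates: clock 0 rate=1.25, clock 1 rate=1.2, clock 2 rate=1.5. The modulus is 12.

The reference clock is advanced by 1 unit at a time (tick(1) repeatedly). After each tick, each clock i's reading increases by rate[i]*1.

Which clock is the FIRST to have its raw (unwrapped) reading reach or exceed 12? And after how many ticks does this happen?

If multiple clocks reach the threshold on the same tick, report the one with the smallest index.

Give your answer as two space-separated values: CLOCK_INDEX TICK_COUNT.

clock 0: start=6, rate=1.25, needs 12-6 = 6; ticks = ceil(6/1.25) = ceil(4.8000) = 5; reading at tick 5 = 6 + 1.25*5 = 12.2500
clock 1: start=3, rate=1.2, needs 12-3 = 9; ticks = ceil(9/1.2) = ceil(7.5000) = 8; reading at tick 8 = 3 + 1.2*8 = 12.6000
clock 2: start=2, rate=1.5, needs 12-2 = 10; ticks = ceil(10/1.5) = ceil(6.6667) = 7; reading at tick 7 = 2 + 1.5*7 = 12.5000
Minimum tick count = 5; winners = [0]; smallest index = 0

Answer: 0 5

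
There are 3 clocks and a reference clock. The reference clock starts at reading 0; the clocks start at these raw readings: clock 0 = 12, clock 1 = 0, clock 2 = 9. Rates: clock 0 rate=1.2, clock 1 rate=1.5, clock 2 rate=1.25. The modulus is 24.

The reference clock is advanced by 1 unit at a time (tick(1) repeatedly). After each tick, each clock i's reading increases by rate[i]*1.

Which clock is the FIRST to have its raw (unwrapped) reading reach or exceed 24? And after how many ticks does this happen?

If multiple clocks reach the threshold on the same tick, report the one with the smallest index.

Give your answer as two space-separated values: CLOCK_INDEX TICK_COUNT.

clock 0: start=12, rate=1.2, needs 24-12 = 12; ticks = ceil(12/1.2) = ceil(10.0000) = 10; reading at tick 10 = 12 + 1.2*10 = 24.0000
clock 1: start=0, rate=1.5, needs 24-0 = 24; ticks = ceil(24/1.5) = ceil(16.0000) = 16; reading at tick 16 = 0 + 1.5*16 = 24.0000
clock 2: start=9, rate=1.25, needs 24-9 = 15; ticks = ceil(15/1.25) = ceil(12.0000) = 12; reading at tick 12 = 9 + 1.25*12 = 24.0000
Minimum tick count = 10; winners = [0]; smallest index = 0

Answer: 0 10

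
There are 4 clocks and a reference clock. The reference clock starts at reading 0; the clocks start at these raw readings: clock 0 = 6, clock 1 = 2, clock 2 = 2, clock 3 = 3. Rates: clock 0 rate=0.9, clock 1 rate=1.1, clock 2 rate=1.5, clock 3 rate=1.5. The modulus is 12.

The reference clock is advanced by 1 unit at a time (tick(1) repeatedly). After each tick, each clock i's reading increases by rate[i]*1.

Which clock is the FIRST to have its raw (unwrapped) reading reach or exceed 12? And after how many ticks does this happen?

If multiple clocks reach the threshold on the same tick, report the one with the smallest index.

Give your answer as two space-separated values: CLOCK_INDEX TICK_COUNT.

Answer: 3 6

Derivation:
clock 0: start=6, rate=0.9, needs 12-6 = 6; ticks = ceil(6/0.9) = ceil(6.6667) = 7; reading at tick 7 = 6 + 0.9*7 = 12.3000
clock 1: start=2, rate=1.1, needs 12-2 = 10; ticks = ceil(10/1.1) = ceil(9.0909) = 10; reading at tick 10 = 2 + 1.1*10 = 13.0000
clock 2: start=2, rate=1.5, needs 12-2 = 10; ticks = ceil(10/1.5) = ceil(6.6667) = 7; reading at tick 7 = 2 + 1.5*7 = 12.5000
clock 3: start=3, rate=1.5, needs 12-3 = 9; ticks = ceil(9/1.5) = ceil(6.0000) = 6; reading at tick 6 = 3 + 1.5*6 = 12.0000
Minimum tick count = 6; winners = [3]; smallest index = 3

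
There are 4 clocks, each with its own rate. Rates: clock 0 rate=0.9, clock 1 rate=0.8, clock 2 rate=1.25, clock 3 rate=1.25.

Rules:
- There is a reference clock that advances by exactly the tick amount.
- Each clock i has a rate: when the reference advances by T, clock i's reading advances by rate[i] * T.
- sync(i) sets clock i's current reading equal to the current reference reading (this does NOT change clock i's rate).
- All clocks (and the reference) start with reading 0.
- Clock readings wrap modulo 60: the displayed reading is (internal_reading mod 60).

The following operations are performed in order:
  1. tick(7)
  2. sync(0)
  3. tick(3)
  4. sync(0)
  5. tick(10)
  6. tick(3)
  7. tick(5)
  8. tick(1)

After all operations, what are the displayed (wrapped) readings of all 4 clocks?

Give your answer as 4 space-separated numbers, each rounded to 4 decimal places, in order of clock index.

Answer: 27.1000 23.2000 36.2500 36.2500

Derivation:
After op 1 tick(7): ref=7.0000 raw=[6.3000 5.6000 8.7500 8.7500]
After op 2 sync(0): ref=7.0000 raw=[7.0000 5.6000 8.7500 8.7500]
After op 3 tick(3): ref=10.0000 raw=[9.7000 8.0000 12.5000 12.5000]
After op 4 sync(0): ref=10.0000 raw=[10.0000 8.0000 12.5000 12.5000]
After op 5 tick(10): ref=20.0000 raw=[19.0000 16.0000 25.0000 25.0000]
After op 6 tick(3): ref=23.0000 raw=[21.7000 18.4000 28.7500 28.7500]
After op 7 tick(5): ref=28.0000 raw=[26.2000 22.4000 35.0000 35.0000]
After op 8 tick(1): ref=29.0000 raw=[27.1000 23.2000 36.2500 36.2500]
Wrap final raw readings (mod 60): 27.1000 mod 60 = 27.1000; 23.2000 mod 60 = 23.2000; 36.2500 mod 60 = 36.2500; 36.2500 mod 60 = 36.2500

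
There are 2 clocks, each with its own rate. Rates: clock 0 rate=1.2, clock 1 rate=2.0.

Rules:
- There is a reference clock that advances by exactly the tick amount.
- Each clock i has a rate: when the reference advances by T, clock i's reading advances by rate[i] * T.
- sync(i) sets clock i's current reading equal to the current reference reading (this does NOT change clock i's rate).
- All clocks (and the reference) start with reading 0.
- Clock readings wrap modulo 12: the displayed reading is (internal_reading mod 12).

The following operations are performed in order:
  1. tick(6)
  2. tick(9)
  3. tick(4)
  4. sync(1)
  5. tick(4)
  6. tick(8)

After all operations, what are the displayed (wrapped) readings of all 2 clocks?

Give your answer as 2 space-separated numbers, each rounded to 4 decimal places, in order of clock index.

Answer: 1.2000 7.0000

Derivation:
After op 1 tick(6): ref=6.0000 raw=[7.2000 12.0000]
After op 2 tick(9): ref=15.0000 raw=[18.0000 30.0000]
After op 3 tick(4): ref=19.0000 raw=[22.8000 38.0000]
After op 4 sync(1): ref=19.0000 raw=[22.8000 19.0000]
After op 5 tick(4): ref=23.0000 raw=[27.6000 27.0000]
After op 6 tick(8): ref=31.0000 raw=[37.2000 43.0000]
Wrap final raw readings (mod 12): 37.2000 mod 12 = 1.2000; 43.0000 mod 12 = 7.0000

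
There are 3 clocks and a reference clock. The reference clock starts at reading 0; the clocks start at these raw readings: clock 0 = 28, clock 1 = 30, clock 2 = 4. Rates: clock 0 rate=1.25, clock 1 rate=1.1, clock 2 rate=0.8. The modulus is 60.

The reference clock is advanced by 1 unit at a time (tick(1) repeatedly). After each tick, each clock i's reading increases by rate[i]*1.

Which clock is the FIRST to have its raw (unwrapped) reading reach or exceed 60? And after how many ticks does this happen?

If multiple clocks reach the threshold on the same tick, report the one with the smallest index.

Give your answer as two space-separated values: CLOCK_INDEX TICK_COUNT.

clock 0: start=28, rate=1.25, needs 60-28 = 32; ticks = ceil(32/1.25) = ceil(25.6000) = 26; reading at tick 26 = 28 + 1.25*26 = 60.5000
clock 1: start=30, rate=1.1, needs 60-30 = 30; ticks = ceil(30/1.1) = ceil(27.2727) = 28; reading at tick 28 = 30 + 1.1*28 = 60.8000
clock 2: start=4, rate=0.8, needs 60-4 = 56; ticks = ceil(56/0.8) = ceil(70.0000) = 70; reading at tick 70 = 4 + 0.8*70 = 60.0000
Minimum tick count = 26; winners = [0]; smallest index = 0

Answer: 0 26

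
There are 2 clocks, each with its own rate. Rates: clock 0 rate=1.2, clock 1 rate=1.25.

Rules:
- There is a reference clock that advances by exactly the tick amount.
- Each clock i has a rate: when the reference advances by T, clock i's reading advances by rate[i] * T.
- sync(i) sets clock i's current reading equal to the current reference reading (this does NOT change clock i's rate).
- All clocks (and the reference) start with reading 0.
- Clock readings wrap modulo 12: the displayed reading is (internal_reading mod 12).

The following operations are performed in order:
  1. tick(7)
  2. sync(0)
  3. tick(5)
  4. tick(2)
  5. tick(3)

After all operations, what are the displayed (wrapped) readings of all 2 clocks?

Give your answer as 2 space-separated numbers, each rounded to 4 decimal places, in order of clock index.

After op 1 tick(7): ref=7.0000 raw=[8.4000 8.7500]
After op 2 sync(0): ref=7.0000 raw=[7.0000 8.7500]
After op 3 tick(5): ref=12.0000 raw=[13.0000 15.0000]
After op 4 tick(2): ref=14.0000 raw=[15.4000 17.5000]
After op 5 tick(3): ref=17.0000 raw=[19.0000 21.2500]
Wrap final raw readings (mod 12): 19.0000 mod 12 = 7.0000; 21.2500 mod 12 = 9.2500

Answer: 7.0000 9.2500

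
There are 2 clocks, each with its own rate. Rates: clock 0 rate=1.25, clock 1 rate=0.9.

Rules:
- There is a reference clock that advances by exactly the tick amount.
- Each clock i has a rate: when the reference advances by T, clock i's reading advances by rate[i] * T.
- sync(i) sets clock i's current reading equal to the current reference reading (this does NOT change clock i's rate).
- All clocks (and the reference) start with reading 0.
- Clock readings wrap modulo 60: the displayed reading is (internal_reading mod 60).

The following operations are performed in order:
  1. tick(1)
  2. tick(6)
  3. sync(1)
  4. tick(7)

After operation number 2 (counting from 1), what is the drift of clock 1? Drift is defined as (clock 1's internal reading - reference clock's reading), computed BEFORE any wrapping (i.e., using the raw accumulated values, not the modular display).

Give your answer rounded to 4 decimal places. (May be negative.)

Answer: -0.7000

Derivation:
After op 1 tick(1): ref=1.0000 raw=[1.2500 0.9000]
After op 2 tick(6): ref=7.0000 raw=[8.7500 6.3000]
Drift of clock 1 after op 2: 6.3000 - 7.0000 = -0.7000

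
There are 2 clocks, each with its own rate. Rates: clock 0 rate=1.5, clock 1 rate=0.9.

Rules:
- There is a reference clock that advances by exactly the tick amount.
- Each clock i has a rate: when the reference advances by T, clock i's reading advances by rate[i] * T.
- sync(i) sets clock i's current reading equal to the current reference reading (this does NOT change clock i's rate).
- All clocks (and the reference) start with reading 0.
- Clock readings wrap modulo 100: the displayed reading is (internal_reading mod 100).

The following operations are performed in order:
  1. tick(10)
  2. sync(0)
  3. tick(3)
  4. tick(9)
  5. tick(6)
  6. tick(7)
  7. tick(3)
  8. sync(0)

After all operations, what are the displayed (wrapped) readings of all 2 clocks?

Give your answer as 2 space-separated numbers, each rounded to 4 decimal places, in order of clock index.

After op 1 tick(10): ref=10.0000 raw=[15.0000 9.0000]
After op 2 sync(0): ref=10.0000 raw=[10.0000 9.0000]
After op 3 tick(3): ref=13.0000 raw=[14.5000 11.7000]
After op 4 tick(9): ref=22.0000 raw=[28.0000 19.8000]
After op 5 tick(6): ref=28.0000 raw=[37.0000 25.2000]
After op 6 tick(7): ref=35.0000 raw=[47.5000 31.5000]
After op 7 tick(3): ref=38.0000 raw=[52.0000 34.2000]
After op 8 sync(0): ref=38.0000 raw=[38.0000 34.2000]
Wrap final raw readings (mod 100): 38.0000 mod 100 = 38.0000; 34.2000 mod 100 = 34.2000

Answer: 38.0000 34.2000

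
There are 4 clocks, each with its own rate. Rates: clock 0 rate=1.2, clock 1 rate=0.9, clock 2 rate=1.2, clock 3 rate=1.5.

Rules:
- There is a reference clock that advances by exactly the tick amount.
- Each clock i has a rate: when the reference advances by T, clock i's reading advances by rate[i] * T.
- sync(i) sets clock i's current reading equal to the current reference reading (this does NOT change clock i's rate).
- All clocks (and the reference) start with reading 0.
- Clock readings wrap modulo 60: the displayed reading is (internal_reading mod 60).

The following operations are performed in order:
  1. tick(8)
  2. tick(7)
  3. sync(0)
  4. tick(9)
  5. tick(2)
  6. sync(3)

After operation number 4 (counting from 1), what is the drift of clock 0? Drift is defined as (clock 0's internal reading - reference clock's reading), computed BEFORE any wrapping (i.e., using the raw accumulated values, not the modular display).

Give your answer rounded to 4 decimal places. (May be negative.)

Answer: 1.8000

Derivation:
After op 1 tick(8): ref=8.0000 raw=[9.6000 7.2000 9.6000 12.0000]
After op 2 tick(7): ref=15.0000 raw=[18.0000 13.5000 18.0000 22.5000]
After op 3 sync(0): ref=15.0000 raw=[15.0000 13.5000 18.0000 22.5000]
After op 4 tick(9): ref=24.0000 raw=[25.8000 21.6000 28.8000 36.0000]
Drift of clock 0 after op 4: 25.8000 - 24.0000 = 1.8000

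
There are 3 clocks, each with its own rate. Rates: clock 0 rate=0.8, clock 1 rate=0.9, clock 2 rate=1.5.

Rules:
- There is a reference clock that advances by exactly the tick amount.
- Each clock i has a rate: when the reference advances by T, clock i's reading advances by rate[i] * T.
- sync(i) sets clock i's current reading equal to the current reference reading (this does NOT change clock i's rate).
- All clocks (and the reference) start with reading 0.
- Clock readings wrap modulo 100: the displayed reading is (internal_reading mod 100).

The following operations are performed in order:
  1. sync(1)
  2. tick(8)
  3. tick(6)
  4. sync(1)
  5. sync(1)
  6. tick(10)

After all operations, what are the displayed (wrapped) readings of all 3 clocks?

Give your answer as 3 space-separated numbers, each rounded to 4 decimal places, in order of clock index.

Answer: 19.2000 23.0000 36.0000

Derivation:
After op 1 sync(1): ref=0.0000 raw=[0.0000 0.0000 0.0000]
After op 2 tick(8): ref=8.0000 raw=[6.4000 7.2000 12.0000]
After op 3 tick(6): ref=14.0000 raw=[11.2000 12.6000 21.0000]
After op 4 sync(1): ref=14.0000 raw=[11.2000 14.0000 21.0000]
After op 5 sync(1): ref=14.0000 raw=[11.2000 14.0000 21.0000]
After op 6 tick(10): ref=24.0000 raw=[19.2000 23.0000 36.0000]
Wrap final raw readings (mod 100): 19.2000 mod 100 = 19.2000; 23.0000 mod 100 = 23.0000; 36.0000 mod 100 = 36.0000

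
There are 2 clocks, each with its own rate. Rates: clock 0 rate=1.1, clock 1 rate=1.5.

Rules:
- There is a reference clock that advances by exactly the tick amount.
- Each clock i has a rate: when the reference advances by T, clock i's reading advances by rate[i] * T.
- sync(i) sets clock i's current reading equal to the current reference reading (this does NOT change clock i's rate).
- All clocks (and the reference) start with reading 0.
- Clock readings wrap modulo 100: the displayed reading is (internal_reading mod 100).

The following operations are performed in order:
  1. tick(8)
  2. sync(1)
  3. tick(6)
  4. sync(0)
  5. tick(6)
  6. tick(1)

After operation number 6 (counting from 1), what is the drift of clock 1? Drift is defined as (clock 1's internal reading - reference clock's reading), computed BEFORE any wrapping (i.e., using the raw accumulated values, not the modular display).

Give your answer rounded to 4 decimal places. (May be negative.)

Answer: 6.5000

Derivation:
After op 1 tick(8): ref=8.0000 raw=[8.8000 12.0000]
After op 2 sync(1): ref=8.0000 raw=[8.8000 8.0000]
After op 3 tick(6): ref=14.0000 raw=[15.4000 17.0000]
After op 4 sync(0): ref=14.0000 raw=[14.0000 17.0000]
After op 5 tick(6): ref=20.0000 raw=[20.6000 26.0000]
After op 6 tick(1): ref=21.0000 raw=[21.7000 27.5000]
Drift of clock 1 after op 6: 27.5000 - 21.0000 = 6.5000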